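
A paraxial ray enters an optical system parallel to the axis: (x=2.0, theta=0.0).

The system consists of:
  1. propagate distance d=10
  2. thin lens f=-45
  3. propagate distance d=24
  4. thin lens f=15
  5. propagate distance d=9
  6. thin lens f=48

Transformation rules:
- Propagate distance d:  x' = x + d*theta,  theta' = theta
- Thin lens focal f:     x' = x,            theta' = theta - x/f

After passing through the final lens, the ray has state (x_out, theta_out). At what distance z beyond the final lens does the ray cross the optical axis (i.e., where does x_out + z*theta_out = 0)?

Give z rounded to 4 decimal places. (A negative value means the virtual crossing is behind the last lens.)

Answer: 8.3897

Derivation:
Initial: x=2.0000 theta=0.0000
After 1 (propagate distance d=10): x=2.0000 theta=0.0000
After 2 (thin lens f=-45): x=2.0000 theta=2/45 (≈0.0444)
After 3 (propagate distance d=24): x=46/15 (≈3.0667) theta=2/45 (≈0.0444)
After 4 (thin lens f=15): x=46/15 (≈3.0667) theta=-0.1600
After 5 (propagate distance d=9): x=122/75 (≈1.6267) theta=-0.1600
After 6 (thin lens f=48): x=122/75 (≈1.6267) theta=-349/1800 (≈-0.1939)
z_focus = -x_out/theta_out = -(122/75)/(-349/1800) = 2928/349 ≈ 8.3897
Rounded to 4 decimal places: z = 8.3897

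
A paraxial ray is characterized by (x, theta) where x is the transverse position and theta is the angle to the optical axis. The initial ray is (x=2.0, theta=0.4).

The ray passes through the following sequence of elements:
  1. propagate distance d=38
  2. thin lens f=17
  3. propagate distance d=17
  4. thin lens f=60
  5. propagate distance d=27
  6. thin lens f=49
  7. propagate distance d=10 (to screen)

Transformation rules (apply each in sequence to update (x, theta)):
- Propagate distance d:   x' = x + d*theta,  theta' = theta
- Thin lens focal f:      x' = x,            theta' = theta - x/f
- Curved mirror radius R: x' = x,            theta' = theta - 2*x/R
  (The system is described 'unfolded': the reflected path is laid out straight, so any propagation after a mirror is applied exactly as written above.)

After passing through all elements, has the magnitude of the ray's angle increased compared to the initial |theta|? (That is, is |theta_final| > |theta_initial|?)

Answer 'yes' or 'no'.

Answer: yes

Derivation:
Initial: x=2.0000 theta=0.4000
After 1 (propagate distance d=38): x=17.2000 theta=0.4000
After 2 (thin lens f=17): x=17.2000 theta=-52/85 (≈-0.6118)
After 3 (propagate distance d=17): x=6.8000 theta=-52/85 (≈-0.6118)
After 4 (thin lens f=60): x=6.8000 theta=-1849/2550 (≈-0.7251)
After 5 (propagate distance d=27): x=-10861/850 (≈-12.7776) theta=-1849/2550 (≈-0.7251)
After 6 (thin lens f=49): x=-10861/850 (≈-12.7776) theta=-29009/62475 (≈-0.4643)
After 7 (propagate distance d=10 (to screen)): x=-2176747/124950 (≈-17.4209) theta=-29009/62475 (≈-0.4643)
|theta_initial|=0.4000 |theta_final|=29009/62475 (≈0.4643) -> increased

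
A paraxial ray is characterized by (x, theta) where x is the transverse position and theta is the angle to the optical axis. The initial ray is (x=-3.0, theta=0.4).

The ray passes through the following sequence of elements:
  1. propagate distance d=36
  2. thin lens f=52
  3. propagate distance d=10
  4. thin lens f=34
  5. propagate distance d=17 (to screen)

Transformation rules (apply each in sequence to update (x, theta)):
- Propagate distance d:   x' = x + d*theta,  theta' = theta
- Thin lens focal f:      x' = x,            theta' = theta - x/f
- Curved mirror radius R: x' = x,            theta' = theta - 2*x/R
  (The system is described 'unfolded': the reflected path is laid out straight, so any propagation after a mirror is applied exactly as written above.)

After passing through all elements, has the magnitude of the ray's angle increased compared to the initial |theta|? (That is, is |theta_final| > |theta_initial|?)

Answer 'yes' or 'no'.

Answer: no

Derivation:
Initial: x=-3.0000 theta=0.4000
After 1 (propagate distance d=36): x=11.4000 theta=0.4000
After 2 (thin lens f=52): x=11.4000 theta=47/260 (≈0.1808)
After 3 (propagate distance d=10): x=1717/130 (≈13.2077) theta=47/260 (≈0.1808)
After 4 (thin lens f=34): x=1717/130 (≈13.2077) theta=-27/130 (≈-0.2077)
After 5 (propagate distance d=17 (to screen)): x=629/65 (≈9.6769) theta=-27/130 (≈-0.2077)
|theta_initial|=0.4000 |theta_final|=27/130 (≈0.2077) -> not increased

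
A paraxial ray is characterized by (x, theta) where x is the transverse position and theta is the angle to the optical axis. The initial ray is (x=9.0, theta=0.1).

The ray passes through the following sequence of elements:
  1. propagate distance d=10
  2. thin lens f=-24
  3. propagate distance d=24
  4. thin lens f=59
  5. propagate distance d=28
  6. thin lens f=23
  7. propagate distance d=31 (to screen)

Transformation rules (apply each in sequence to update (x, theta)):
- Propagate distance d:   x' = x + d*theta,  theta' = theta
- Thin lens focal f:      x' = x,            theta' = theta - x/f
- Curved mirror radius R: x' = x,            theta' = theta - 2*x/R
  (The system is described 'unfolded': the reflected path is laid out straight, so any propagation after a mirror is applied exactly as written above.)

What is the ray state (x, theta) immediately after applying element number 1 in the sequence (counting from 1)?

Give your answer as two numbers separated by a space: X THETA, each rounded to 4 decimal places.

Answer: 10.0000 0.1000

Derivation:
Initial: x=9.0000 theta=0.1000
After 1 (propagate distance d=10): x=10.0000 theta=0.1000
Rounded to 4 decimal places: x = 10.0000, theta = 0.1000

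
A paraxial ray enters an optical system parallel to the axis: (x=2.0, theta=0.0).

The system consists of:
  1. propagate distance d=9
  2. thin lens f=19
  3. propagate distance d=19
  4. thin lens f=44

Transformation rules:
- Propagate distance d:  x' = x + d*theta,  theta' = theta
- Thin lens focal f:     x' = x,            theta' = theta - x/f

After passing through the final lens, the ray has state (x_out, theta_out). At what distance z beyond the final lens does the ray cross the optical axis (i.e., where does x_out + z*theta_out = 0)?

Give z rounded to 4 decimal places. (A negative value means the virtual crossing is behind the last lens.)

Answer: 0.0000

Derivation:
Initial: x=2.0000 theta=0.0000
After 1 (propagate distance d=9): x=2.0000 theta=0.0000
After 2 (thin lens f=19): x=2.0000 theta=-2/19 (≈-0.1053)
After 3 (propagate distance d=19): x=0.0000 theta=-2/19 (≈-0.1053)
After 4 (thin lens f=44): x=0.0000 theta=-2/19 (≈-0.1053)
z_focus = -x_out/theta_out = -(0.0000)/(-2/19) = 0.0000
Rounded to 4 decimal places: z = 0.0000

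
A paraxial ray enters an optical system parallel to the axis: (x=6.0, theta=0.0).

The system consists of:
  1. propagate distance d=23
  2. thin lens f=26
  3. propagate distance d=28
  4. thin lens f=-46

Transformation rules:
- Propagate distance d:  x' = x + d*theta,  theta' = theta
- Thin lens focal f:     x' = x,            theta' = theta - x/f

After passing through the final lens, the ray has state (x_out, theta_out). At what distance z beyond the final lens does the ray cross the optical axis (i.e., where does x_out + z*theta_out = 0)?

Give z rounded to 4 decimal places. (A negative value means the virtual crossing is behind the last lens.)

Answer: -1.9167

Derivation:
Initial: x=6.0000 theta=0.0000
After 1 (propagate distance d=23): x=6.0000 theta=0.0000
After 2 (thin lens f=26): x=6.0000 theta=-3/13 (≈-0.2308)
After 3 (propagate distance d=28): x=-6/13 (≈-0.4615) theta=-3/13 (≈-0.2308)
After 4 (thin lens f=-46): x=-6/13 (≈-0.4615) theta=-72/299 (≈-0.2408)
z_focus = -x_out/theta_out = -(-6/13)/(-72/299) = -23/12 ≈ -1.9167
Rounded to 4 decimal places: z = -1.9167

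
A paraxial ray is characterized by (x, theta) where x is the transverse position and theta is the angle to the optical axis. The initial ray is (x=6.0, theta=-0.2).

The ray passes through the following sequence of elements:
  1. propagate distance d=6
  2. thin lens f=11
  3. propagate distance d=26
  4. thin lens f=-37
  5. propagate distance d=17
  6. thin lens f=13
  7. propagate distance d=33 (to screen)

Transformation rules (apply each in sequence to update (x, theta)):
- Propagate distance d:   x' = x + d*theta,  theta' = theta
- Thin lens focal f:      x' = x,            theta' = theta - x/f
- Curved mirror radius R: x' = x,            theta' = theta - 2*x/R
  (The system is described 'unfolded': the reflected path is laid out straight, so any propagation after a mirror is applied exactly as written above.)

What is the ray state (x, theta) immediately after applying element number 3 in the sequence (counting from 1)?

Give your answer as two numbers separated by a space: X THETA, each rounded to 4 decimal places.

Initial: x=6.0000 theta=-0.2000
After 1 (propagate distance d=6): x=4.8000 theta=-0.2000
After 2 (thin lens f=11): x=4.8000 theta=-7/11 (≈-0.6364)
After 3 (propagate distance d=26): x=-646/55 (≈-11.7455) theta=-7/11 (≈-0.6364)
Rounded to 4 decimal places: x = -11.7455, theta = -0.6364

Answer: -11.7455 -0.6364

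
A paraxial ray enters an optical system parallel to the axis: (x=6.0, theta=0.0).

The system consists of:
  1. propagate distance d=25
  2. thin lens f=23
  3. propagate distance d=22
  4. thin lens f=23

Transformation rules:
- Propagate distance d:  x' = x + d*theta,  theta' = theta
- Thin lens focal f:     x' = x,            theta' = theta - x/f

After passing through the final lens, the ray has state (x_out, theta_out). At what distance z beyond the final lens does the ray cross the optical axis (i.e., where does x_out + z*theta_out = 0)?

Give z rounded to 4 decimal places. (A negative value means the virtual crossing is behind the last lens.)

Answer: 0.9583

Derivation:
Initial: x=6.0000 theta=0.0000
After 1 (propagate distance d=25): x=6.0000 theta=0.0000
After 2 (thin lens f=23): x=6.0000 theta=-6/23 (≈-0.2609)
After 3 (propagate distance d=22): x=6/23 (≈0.2609) theta=-6/23 (≈-0.2609)
After 4 (thin lens f=23): x=6/23 (≈0.2609) theta=-144/529 (≈-0.2722)
z_focus = -x_out/theta_out = -(6/23)/(-144/529) = 23/24 ≈ 0.9583
Rounded to 4 decimal places: z = 0.9583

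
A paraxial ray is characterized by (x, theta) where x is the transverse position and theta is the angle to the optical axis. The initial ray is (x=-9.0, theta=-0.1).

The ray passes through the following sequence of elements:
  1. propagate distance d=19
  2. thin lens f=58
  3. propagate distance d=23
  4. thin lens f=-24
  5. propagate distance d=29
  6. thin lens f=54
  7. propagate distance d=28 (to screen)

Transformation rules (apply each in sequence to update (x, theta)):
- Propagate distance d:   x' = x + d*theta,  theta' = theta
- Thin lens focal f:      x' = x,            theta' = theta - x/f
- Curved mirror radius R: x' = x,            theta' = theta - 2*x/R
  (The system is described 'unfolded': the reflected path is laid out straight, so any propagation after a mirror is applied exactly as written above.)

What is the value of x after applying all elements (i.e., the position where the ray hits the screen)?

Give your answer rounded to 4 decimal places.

Initial: x=-9.0000 theta=-0.1000
After 1 (propagate distance d=19): x=-10.9000 theta=-0.1000
After 2 (thin lens f=58): x=-10.9000 theta=51/580 (≈0.0879)
After 3 (propagate distance d=23): x=-5149/580 (≈-8.8776) theta=51/580 (≈0.0879)
After 4 (thin lens f=-24): x=-5149/580 (≈-8.8776) theta=-785/2784 (≈-0.2820)
After 5 (propagate distance d=29): x=-237401/13920 (≈-17.0547) theta=-785/2784 (≈-0.2820)
After 6 (thin lens f=54): x=-237401/13920 (≈-17.0547) theta=25451/751680 (≈0.0339)
After 7 (propagate distance d=28 (to screen)): x=-6053513/375840 (≈-16.1066) theta=25451/751680 (≈0.0339)
Rounded to 4 decimal places: x = -16.1066

Answer: -16.1066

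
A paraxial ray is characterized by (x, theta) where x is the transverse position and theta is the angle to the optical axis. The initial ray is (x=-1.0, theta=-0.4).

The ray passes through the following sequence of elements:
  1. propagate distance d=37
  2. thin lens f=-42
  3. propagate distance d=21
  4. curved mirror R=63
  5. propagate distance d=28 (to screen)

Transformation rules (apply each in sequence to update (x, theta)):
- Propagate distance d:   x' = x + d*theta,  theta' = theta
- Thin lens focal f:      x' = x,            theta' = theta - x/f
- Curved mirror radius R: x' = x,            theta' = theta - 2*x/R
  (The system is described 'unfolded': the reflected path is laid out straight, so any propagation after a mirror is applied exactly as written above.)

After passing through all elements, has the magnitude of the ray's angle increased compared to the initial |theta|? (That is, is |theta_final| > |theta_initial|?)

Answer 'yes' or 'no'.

Initial: x=-1.0000 theta=-0.4000
After 1 (propagate distance d=37): x=-15.8000 theta=-0.4000
After 2 (thin lens f=-42): x=-15.8000 theta=-163/210 (≈-0.7762)
After 3 (propagate distance d=21): x=-32.1000 theta=-163/210 (≈-0.7762)
After 4 (curved mirror R=63): x=-32.1000 theta=17/70 (≈0.2429)
After 5 (propagate distance d=28 (to screen)): x=-25.3000 theta=17/70 (≈0.2429)
|theta_initial|=0.4000 |theta_final|=17/70 (≈0.2429) -> not increased

Answer: no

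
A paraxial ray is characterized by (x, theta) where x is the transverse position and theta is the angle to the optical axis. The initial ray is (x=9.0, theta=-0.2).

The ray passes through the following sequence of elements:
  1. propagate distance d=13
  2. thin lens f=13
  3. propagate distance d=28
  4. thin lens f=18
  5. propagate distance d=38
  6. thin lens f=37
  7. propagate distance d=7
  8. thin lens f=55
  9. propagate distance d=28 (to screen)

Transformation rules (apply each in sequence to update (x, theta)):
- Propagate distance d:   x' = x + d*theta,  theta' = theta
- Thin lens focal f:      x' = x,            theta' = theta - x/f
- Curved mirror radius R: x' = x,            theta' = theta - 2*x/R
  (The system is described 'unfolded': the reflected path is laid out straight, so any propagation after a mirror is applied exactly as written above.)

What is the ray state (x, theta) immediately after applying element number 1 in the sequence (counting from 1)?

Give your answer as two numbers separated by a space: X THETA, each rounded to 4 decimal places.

Initial: x=9.0000 theta=-0.2000
After 1 (propagate distance d=13): x=6.4000 theta=-0.2000
Rounded to 4 decimal places: x = 6.4000, theta = -0.2000

Answer: 6.4000 -0.2000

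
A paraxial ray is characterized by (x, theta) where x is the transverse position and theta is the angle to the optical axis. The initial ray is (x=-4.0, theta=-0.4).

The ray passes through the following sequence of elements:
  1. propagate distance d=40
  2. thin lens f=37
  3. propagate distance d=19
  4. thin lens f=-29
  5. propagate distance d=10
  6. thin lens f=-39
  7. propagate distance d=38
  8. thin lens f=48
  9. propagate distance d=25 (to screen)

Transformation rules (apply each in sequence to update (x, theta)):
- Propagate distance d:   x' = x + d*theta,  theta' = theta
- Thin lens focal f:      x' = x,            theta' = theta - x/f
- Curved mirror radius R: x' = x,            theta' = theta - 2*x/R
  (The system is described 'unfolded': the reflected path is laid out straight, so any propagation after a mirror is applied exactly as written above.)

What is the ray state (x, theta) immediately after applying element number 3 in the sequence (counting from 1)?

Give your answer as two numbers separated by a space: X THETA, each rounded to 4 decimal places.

Initial: x=-4.0000 theta=-0.4000
After 1 (propagate distance d=40): x=-20.0000 theta=-0.4000
After 2 (thin lens f=37): x=-20.0000 theta=26/185 (≈0.1405)
After 3 (propagate distance d=19): x=-3206/185 (≈-17.3297) theta=26/185 (≈0.1405)
Rounded to 4 decimal places: x = -17.3297, theta = 0.1405

Answer: -17.3297 0.1405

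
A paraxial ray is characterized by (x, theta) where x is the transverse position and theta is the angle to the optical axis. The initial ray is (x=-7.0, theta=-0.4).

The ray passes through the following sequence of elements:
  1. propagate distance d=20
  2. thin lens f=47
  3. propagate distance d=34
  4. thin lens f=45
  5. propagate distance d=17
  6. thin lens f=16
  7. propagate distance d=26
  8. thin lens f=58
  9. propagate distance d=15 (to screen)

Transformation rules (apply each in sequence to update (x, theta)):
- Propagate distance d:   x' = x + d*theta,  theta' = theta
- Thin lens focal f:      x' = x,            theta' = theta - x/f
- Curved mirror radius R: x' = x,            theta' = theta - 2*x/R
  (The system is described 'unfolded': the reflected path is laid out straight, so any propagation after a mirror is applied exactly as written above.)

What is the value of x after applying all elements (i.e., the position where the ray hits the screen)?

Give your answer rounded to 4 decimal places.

Initial: x=-7.0000 theta=-0.4000
After 1 (propagate distance d=20): x=-15.0000 theta=-0.4000
After 2 (thin lens f=47): x=-15.0000 theta=-19/235 (≈-0.0809)
After 3 (propagate distance d=34): x=-4171/235 (≈-17.7489) theta=-19/235 (≈-0.0809)
After 4 (thin lens f=45): x=-4171/235 (≈-17.7489) theta=3316/10575 (≈0.3136)
After 5 (propagate distance d=17): x=-131323/10575 (≈-12.4183) theta=3316/10575 (≈0.3136)
After 6 (thin lens f=16): x=-131323/10575 (≈-12.4183) theta=184379/169200 (≈1.0897)
After 7 (propagate distance d=26): x=448781/28200 (≈15.9142) theta=184379/169200 (≈1.0897)
After 8 (thin lens f=58): x=448781/28200 (≈15.9142) theta=500081/613350 (≈0.8153)
After 9 (propagate distance d=15 (to screen)): x=23016269/817800 (≈28.1441) theta=500081/613350 (≈0.8153)
Rounded to 4 decimal places: x = 28.1441

Answer: 28.1441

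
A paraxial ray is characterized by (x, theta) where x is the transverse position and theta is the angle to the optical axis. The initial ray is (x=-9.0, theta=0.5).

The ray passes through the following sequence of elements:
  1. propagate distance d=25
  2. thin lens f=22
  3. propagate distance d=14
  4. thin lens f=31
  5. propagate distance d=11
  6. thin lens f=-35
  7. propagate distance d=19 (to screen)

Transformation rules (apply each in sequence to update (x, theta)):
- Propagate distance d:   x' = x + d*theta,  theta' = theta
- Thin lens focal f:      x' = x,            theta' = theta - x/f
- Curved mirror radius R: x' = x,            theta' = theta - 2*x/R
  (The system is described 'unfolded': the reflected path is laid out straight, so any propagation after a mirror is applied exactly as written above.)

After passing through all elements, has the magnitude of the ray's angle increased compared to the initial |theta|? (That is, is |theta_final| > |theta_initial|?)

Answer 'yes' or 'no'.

Answer: no

Derivation:
Initial: x=-9.0000 theta=0.5000
After 1 (propagate distance d=25): x=3.5000 theta=0.5000
After 2 (thin lens f=22): x=3.5000 theta=15/44 (≈0.3409)
After 3 (propagate distance d=14): x=91/11 (≈8.2727) theta=15/44 (≈0.3409)
After 4 (thin lens f=31): x=91/11 (≈8.2727) theta=101/1364 (≈0.0740)
After 5 (propagate distance d=11): x=12395/1364 (≈9.0872) theta=101/1364 (≈0.0740)
After 6 (thin lens f=-35): x=12395/1364 (≈9.0872) theta=1593/4774 (≈0.3337)
After 7 (propagate distance d=19 (to screen)): x=147299/9548 (≈15.4272) theta=1593/4774 (≈0.3337)
|theta_initial|=0.5000 |theta_final|=1593/4774 (≈0.3337) -> not increased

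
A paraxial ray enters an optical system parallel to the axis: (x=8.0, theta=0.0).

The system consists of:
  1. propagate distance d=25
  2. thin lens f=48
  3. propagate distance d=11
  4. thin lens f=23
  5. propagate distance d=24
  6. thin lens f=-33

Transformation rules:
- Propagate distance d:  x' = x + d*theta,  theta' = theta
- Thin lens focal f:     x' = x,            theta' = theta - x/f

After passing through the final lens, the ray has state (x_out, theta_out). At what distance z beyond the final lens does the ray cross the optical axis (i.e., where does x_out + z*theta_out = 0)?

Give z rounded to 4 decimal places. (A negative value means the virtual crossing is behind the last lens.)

Initial: x=8.0000 theta=0.0000
After 1 (propagate distance d=25): x=8.0000 theta=0.0000
After 2 (thin lens f=48): x=8.0000 theta=-1/6 (≈-0.1667)
After 3 (propagate distance d=11): x=37/6 (≈6.1667) theta=-1/6 (≈-0.1667)
After 4 (thin lens f=23): x=37/6 (≈6.1667) theta=-10/23 (≈-0.4348)
After 5 (propagate distance d=24): x=-589/138 (≈-4.2681) theta=-10/23 (≈-0.4348)
After 6 (thin lens f=-33): x=-589/138 (≈-4.2681) theta=-2569/4554 (≈-0.5641)
z_focus = -x_out/theta_out = -(-589/138)/(-2569/4554) = -19437/2569 ≈ -7.5660
Rounded to 4 decimal places: z = -7.5660

Answer: -7.5660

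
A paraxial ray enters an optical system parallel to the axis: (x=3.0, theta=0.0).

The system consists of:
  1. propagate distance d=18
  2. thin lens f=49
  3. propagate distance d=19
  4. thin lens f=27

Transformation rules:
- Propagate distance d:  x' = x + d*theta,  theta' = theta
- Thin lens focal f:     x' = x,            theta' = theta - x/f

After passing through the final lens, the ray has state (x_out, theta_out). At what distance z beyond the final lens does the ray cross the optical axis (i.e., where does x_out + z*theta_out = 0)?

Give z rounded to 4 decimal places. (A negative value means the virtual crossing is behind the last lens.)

Initial: x=3.0000 theta=0.0000
After 1 (propagate distance d=18): x=3.0000 theta=0.0000
After 2 (thin lens f=49): x=3.0000 theta=-3/49 (≈-0.0612)
After 3 (propagate distance d=19): x=90/49 (≈1.8367) theta=-3/49 (≈-0.0612)
After 4 (thin lens f=27): x=90/49 (≈1.8367) theta=-19/147 (≈-0.1293)
z_focus = -x_out/theta_out = -(90/49)/(-19/147) = 270/19 ≈ 14.2105
Rounded to 4 decimal places: z = 14.2105

Answer: 14.2105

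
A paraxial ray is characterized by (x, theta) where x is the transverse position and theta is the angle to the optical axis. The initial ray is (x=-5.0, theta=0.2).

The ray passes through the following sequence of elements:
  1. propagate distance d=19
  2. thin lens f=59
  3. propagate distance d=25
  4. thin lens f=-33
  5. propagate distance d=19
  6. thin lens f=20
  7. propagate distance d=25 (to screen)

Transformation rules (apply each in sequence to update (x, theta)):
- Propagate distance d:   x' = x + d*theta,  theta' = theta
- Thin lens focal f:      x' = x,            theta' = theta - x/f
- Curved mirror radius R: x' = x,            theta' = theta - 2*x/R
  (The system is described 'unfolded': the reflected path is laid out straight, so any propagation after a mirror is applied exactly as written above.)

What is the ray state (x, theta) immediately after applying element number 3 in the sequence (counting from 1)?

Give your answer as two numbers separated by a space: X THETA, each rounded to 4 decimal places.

Answer: 4.3085 0.2203

Derivation:
Initial: x=-5.0000 theta=0.2000
After 1 (propagate distance d=19): x=-1.2000 theta=0.2000
After 2 (thin lens f=59): x=-1.2000 theta=13/59 (≈0.2203)
After 3 (propagate distance d=25): x=1271/295 (≈4.3085) theta=13/59 (≈0.2203)
Rounded to 4 decimal places: x = 4.3085, theta = 0.2203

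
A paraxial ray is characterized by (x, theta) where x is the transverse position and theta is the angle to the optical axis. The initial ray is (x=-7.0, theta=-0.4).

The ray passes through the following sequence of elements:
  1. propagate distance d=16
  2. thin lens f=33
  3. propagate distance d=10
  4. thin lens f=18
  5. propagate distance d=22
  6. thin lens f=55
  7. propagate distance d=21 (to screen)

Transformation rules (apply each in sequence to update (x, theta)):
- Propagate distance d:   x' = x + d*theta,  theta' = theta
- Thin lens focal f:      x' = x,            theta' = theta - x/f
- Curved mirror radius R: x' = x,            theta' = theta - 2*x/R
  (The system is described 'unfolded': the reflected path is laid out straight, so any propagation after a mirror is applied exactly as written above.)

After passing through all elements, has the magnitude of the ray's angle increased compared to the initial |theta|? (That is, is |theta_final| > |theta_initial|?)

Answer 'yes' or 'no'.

Answer: yes

Derivation:
Initial: x=-7.0000 theta=-0.4000
After 1 (propagate distance d=16): x=-13.4000 theta=-0.4000
After 2 (thin lens f=33): x=-13.4000 theta=1/165 (≈0.0061)
After 3 (propagate distance d=10): x=-2201/165 (≈-13.3394) theta=1/165 (≈0.0061)
After 4 (thin lens f=18): x=-2201/165 (≈-13.3394) theta=2219/2970 (≈0.7471)
After 5 (propagate distance d=22): x=920/297 (≈3.0976) theta=2219/2970 (≈0.7471)
After 6 (thin lens f=55): x=920/297 (≈3.0976) theta=7523/10890 (≈0.6908)
After 7 (propagate distance d=21 (to screen)): x=575149/32670 (≈17.6048) theta=7523/10890 (≈0.6908)
|theta_initial|=0.4000 |theta_final|=7523/10890 (≈0.6908) -> increased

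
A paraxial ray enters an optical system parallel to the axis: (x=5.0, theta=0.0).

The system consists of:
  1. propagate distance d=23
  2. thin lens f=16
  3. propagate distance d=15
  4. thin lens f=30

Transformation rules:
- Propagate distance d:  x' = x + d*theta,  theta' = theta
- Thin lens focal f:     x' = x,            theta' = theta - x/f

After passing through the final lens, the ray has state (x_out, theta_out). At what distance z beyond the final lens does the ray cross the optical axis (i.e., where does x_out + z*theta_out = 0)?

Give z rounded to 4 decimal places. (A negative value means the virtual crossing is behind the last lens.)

Initial: x=5.0000 theta=0.0000
After 1 (propagate distance d=23): x=5.0000 theta=0.0000
After 2 (thin lens f=16): x=5.0000 theta=-0.3125
After 3 (propagate distance d=15): x=0.3125 theta=-0.3125
After 4 (thin lens f=30): x=0.3125 theta=-31/96 (≈-0.3229)
z_focus = -x_out/theta_out = -(0.3125)/(-31/96) = 30/31 ≈ 0.9677
Rounded to 4 decimal places: z = 0.9677

Answer: 0.9677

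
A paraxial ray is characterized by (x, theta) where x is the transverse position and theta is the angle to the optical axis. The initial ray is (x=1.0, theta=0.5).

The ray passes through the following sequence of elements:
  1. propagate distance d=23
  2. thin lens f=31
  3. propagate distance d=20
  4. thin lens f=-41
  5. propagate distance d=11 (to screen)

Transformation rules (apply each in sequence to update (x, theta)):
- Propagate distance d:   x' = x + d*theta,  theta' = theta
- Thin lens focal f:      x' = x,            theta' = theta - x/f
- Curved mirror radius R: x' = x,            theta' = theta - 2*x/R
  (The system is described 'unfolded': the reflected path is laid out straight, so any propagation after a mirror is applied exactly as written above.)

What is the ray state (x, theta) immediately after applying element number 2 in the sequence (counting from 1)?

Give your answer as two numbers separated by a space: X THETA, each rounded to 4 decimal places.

Initial: x=1.0000 theta=0.5000
After 1 (propagate distance d=23): x=12.5000 theta=0.5000
After 2 (thin lens f=31): x=12.5000 theta=3/31 (≈0.0968)
Rounded to 4 decimal places: x = 12.5000, theta = 0.0968

Answer: 12.5000 0.0968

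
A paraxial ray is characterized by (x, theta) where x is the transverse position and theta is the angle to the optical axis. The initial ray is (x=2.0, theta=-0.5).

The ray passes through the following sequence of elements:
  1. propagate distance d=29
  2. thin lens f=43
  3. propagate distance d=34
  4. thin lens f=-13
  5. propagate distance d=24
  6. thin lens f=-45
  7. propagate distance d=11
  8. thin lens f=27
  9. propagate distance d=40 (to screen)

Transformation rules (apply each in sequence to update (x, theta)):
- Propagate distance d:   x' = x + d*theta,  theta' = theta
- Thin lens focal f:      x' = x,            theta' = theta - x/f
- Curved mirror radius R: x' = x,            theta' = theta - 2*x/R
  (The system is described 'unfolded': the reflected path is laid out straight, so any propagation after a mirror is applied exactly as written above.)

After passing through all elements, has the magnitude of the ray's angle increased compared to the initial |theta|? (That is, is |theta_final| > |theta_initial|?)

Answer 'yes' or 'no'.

Answer: no

Derivation:
Initial: x=2.0000 theta=-0.5000
After 1 (propagate distance d=29): x=-12.5000 theta=-0.5000
After 2 (thin lens f=43): x=-12.5000 theta=-9/43 (≈-0.2093)
After 3 (propagate distance d=34): x=-1687/86 (≈-19.6163) theta=-9/43 (≈-0.2093)
After 4 (thin lens f=-13): x=-1687/86 (≈-19.6163) theta=-1921/1118 (≈-1.7182)
After 5 (propagate distance d=24): x=-68035/1118 (≈-60.8542) theta=-1921/1118 (≈-1.7182)
After 6 (thin lens f=-45): x=-68035/1118 (≈-60.8542) theta=-15448/5031 (≈-3.0706)
After 7 (propagate distance d=11): x=-952171/10062 (≈-94.6304) theta=-15448/5031 (≈-3.0706)
After 8 (thin lens f=27): x=-952171/10062 (≈-94.6304) theta=117979/271674 (≈0.4343)
After 9 (propagate distance d=40 (to screen)): x=-20989457/271674 (≈-77.2597) theta=117979/271674 (≈0.4343)
|theta_initial|=0.5000 |theta_final|=117979/271674 (≈0.4343) -> not increased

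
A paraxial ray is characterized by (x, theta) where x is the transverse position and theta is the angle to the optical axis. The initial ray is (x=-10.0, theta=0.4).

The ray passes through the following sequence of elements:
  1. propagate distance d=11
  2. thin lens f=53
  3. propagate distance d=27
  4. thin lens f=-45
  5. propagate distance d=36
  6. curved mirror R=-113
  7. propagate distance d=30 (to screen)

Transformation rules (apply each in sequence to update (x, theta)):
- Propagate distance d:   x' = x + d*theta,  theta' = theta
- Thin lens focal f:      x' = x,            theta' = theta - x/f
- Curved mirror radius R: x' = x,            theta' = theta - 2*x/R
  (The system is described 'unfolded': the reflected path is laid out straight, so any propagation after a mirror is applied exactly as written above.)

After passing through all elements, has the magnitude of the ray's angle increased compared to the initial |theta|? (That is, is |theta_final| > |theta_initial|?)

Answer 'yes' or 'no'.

Answer: yes

Derivation:
Initial: x=-10.0000 theta=0.4000
After 1 (propagate distance d=11): x=-5.6000 theta=0.4000
After 2 (thin lens f=53): x=-5.6000 theta=134/265 (≈0.5057)
After 3 (propagate distance d=27): x=2134/265 (≈8.0528) theta=134/265 (≈0.5057)
After 4 (thin lens f=-45): x=2134/265 (≈8.0528) theta=8164/11925 (≈0.6846)
After 5 (propagate distance d=36): x=43326/1325 (≈32.6989) theta=8164/11925 (≈0.6846)
After 6 (curved mirror R=-113): x=43326/1325 (≈32.6989) theta=68096/53901 (≈1.2634)
After 7 (propagate distance d=30 (to screen)): x=31711514/449175 (≈70.5995) theta=68096/53901 (≈1.2634)
|theta_initial|=0.4000 |theta_final|=68096/53901 (≈1.2634) -> increased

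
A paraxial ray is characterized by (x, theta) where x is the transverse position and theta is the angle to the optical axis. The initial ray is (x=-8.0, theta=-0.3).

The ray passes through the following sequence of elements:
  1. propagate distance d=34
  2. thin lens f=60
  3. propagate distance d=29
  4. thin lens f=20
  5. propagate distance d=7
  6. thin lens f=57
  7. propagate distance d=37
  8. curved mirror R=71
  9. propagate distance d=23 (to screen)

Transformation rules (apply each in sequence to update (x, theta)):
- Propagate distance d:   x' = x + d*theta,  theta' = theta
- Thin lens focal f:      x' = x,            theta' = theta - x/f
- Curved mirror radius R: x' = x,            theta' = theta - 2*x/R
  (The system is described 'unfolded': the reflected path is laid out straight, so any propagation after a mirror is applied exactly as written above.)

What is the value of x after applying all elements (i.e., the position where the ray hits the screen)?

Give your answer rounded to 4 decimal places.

Answer: 36.0194

Derivation:
Initial: x=-8.0000 theta=-0.3000
After 1 (propagate distance d=34): x=-18.2000 theta=-0.3000
After 2 (thin lens f=60): x=-18.2000 theta=1/300 (≈0.0033)
After 3 (propagate distance d=29): x=-5431/300 (≈-18.1033) theta=1/300 (≈0.0033)
After 4 (thin lens f=20): x=-5431/300 (≈-18.1033) theta=0.9085
After 5 (propagate distance d=7): x=-70463/6000 (≈-11.7438) theta=0.9085
After 6 (thin lens f=57): x=-70463/6000 (≈-11.7438) theta=38117/34200 (≈1.1145)
After 7 (propagate distance d=37): x=10086899/342000 (≈29.4939) theta=38117/34200 (≈1.1145)
After 8 (curved mirror R=71): x=10086899/342000 (≈29.4939) theta=4043/14250 (≈0.2837)
After 9 (propagate distance d=23 (to screen)): x=2463727/68400 (≈36.0194) theta=4043/14250 (≈0.2837)
Rounded to 4 decimal places: x = 36.0194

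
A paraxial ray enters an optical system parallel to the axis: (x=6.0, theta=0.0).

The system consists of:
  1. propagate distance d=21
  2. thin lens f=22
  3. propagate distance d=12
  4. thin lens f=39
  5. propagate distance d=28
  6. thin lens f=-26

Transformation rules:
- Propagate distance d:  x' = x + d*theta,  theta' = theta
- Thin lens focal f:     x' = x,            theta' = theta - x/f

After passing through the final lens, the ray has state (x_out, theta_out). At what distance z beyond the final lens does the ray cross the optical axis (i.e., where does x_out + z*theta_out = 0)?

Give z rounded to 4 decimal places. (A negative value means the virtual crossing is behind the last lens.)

Initial: x=6.0000 theta=0.0000
After 1 (propagate distance d=21): x=6.0000 theta=0.0000
After 2 (thin lens f=22): x=6.0000 theta=-3/11 (≈-0.2727)
After 3 (propagate distance d=12): x=30/11 (≈2.7273) theta=-3/11 (≈-0.2727)
After 4 (thin lens f=39): x=30/11 (≈2.7273) theta=-49/143 (≈-0.3427)
After 5 (propagate distance d=28): x=-982/143 (≈-6.8671) theta=-49/143 (≈-0.3427)
After 6 (thin lens f=-26): x=-982/143 (≈-6.8671) theta=-1128/1859 (≈-0.6068)
z_focus = -x_out/theta_out = -(-982/143)/(-1128/1859) = -6383/564 ≈ -11.3174
Rounded to 4 decimal places: z = -11.3174

Answer: -11.3174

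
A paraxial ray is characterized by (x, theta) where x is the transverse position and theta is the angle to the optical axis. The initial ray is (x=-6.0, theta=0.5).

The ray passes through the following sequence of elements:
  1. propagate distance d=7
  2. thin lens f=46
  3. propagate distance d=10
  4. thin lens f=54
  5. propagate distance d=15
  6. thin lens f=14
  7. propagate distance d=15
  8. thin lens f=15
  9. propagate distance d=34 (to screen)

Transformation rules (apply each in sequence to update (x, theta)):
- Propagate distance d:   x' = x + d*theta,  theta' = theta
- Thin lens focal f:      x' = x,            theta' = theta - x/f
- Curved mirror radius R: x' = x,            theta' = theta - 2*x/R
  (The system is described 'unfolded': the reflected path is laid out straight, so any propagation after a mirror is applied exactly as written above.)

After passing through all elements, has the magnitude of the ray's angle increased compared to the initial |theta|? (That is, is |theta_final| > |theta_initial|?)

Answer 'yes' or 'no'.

Initial: x=-6.0000 theta=0.5000
After 1 (propagate distance d=7): x=-2.5000 theta=0.5000
After 2 (thin lens f=46): x=-2.5000 theta=51/92 (≈0.5543)
After 3 (propagate distance d=10): x=70/23 (≈3.0435) theta=51/92 (≈0.5543)
After 4 (thin lens f=54): x=70/23 (≈3.0435) theta=1237/2484 (≈0.4980)
After 5 (propagate distance d=15): x=8705/828 (≈10.5133) theta=1237/2484 (≈0.4980)
After 6 (thin lens f=14): x=8705/828 (≈10.5133) theta=-8797/34776 (≈-0.2530)
After 7 (propagate distance d=15): x=77885/11592 (≈6.7189) theta=-8797/34776 (≈-0.2530)
After 8 (thin lens f=15): x=77885/11592 (≈6.7189) theta=-1741/2484 (≈-0.7009)
After 9 (propagate distance d=34 (to screen)): x=-595061/34776 (≈-17.1113) theta=-1741/2484 (≈-0.7009)
|theta_initial|=0.5000 |theta_final|=1741/2484 (≈0.7009) -> increased

Answer: yes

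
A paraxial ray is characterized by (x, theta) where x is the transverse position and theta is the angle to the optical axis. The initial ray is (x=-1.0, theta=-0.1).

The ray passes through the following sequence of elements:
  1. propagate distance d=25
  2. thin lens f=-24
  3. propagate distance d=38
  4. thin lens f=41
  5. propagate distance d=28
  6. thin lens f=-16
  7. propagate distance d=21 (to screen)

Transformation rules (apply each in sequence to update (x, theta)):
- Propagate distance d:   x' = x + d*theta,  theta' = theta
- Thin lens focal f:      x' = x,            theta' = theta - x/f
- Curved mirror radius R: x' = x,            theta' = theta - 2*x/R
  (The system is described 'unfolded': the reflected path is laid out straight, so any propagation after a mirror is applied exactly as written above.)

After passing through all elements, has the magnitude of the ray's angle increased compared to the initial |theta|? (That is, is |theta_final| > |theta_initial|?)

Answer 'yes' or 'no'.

Initial: x=-1.0000 theta=-0.1000
After 1 (propagate distance d=25): x=-3.5000 theta=-0.1000
After 2 (thin lens f=-24): x=-3.5000 theta=-59/240 (≈-0.2458)
After 3 (propagate distance d=38): x=-1541/120 (≈-12.8417) theta=-59/240 (≈-0.2458)
After 4 (thin lens f=41): x=-1541/120 (≈-12.8417) theta=221/3280 (≈0.0674)
After 5 (propagate distance d=28): x=-53899/4920 (≈-10.9551) theta=221/3280 (≈0.0674)
After 6 (thin lens f=-16): x=-53899/4920 (≈-10.9551) theta=-9719/15744 (≈-0.6173)
After 7 (propagate distance d=21 (to screen)): x=-1882879/78720 (≈-23.9187) theta=-9719/15744 (≈-0.6173)
|theta_initial|=0.1000 |theta_final|=9719/15744 (≈0.6173) -> increased

Answer: yes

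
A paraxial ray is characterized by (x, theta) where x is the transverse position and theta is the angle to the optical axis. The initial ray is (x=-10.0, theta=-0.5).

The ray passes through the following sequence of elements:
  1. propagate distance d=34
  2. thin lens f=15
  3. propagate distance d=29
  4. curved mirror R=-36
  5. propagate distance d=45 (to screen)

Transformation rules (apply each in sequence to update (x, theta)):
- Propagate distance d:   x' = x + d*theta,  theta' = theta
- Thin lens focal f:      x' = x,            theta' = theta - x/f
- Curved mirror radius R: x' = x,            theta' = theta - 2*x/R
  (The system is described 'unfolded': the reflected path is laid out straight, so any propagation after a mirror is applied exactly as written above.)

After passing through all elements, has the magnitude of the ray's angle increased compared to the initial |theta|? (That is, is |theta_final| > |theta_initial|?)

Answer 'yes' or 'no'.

Answer: yes

Derivation:
Initial: x=-10.0000 theta=-0.5000
After 1 (propagate distance d=34): x=-27.0000 theta=-0.5000
After 2 (thin lens f=15): x=-27.0000 theta=1.3000
After 3 (propagate distance d=29): x=10.7000 theta=1.3000
After 4 (curved mirror R=-36): x=10.7000 theta=341/180 (≈1.8944)
After 5 (propagate distance d=45 (to screen)): x=95.9500 theta=341/180 (≈1.8944)
|theta_initial|=0.5000 |theta_final|=341/180 (≈1.8944) -> increased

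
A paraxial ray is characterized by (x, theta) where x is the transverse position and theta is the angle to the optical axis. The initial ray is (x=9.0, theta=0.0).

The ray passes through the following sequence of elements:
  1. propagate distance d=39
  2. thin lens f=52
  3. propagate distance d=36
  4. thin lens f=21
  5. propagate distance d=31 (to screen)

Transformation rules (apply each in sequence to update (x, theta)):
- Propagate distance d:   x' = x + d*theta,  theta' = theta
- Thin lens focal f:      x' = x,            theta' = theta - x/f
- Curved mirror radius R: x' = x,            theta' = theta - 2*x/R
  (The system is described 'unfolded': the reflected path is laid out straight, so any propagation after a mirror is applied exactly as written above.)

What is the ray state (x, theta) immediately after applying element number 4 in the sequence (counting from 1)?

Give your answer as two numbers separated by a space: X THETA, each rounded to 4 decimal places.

Answer: 2.7692 -0.3049

Derivation:
Initial: x=9.0000 theta=0.0000
After 1 (propagate distance d=39): x=9.0000 theta=0.0000
After 2 (thin lens f=52): x=9.0000 theta=-9/52 (≈-0.1731)
After 3 (propagate distance d=36): x=36/13 (≈2.7692) theta=-9/52 (≈-0.1731)
After 4 (thin lens f=21): x=36/13 (≈2.7692) theta=-111/364 (≈-0.3049)
Rounded to 4 decimal places: x = 2.7692, theta = -0.3049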